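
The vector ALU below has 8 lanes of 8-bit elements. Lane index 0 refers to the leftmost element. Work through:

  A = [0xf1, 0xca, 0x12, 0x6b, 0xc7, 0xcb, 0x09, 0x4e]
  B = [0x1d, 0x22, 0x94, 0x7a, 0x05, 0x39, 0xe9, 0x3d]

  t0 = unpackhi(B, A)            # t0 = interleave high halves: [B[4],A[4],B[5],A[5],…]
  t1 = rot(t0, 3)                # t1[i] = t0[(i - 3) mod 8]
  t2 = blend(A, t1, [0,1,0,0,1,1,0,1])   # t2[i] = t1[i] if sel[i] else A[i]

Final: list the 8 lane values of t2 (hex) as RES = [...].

  t0: 05 c7 39 cb e9 09 3d 4e
  t1: 09 3d 4e 05 c7 39 cb e9
  t2: f1 3d 12 6b c7 39 09 e9

RES = [ 0xf1  0x3d  0x12  0x6b  0xc7  0x39  0x09  0xe9 ]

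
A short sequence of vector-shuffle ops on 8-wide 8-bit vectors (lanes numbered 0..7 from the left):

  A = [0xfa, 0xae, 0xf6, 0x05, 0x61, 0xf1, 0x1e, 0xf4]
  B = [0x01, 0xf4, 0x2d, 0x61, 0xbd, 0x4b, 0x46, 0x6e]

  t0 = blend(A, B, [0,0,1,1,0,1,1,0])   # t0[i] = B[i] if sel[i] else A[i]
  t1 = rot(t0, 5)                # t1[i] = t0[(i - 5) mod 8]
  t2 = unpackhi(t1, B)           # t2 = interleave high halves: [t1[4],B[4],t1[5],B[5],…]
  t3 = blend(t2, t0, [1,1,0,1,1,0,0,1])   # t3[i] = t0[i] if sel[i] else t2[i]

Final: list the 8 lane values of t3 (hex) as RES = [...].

t0 = [0xfa, 0xae, 0x2d, 0x61, 0x61, 0x4b, 0x46, 0xf4]
t1 = [0x61, 0x61, 0x4b, 0x46, 0xf4, 0xfa, 0xae, 0x2d]
t2 = [0xf4, 0xbd, 0xfa, 0x4b, 0xae, 0x46, 0x2d, 0x6e]
t3 = [0xfa, 0xae, 0xfa, 0x61, 0x61, 0x46, 0x2d, 0xf4]

RES = [ 0xfa  0xae  0xfa  0x61  0x61  0x46  0x2d  0xf4 ]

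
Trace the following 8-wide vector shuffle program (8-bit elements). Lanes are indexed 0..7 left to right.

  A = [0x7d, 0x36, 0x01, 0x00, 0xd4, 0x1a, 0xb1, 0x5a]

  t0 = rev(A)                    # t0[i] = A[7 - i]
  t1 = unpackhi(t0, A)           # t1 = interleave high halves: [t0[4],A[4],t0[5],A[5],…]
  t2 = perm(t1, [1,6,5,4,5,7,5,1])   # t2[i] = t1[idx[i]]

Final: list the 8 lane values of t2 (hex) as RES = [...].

t0 = [0x5a, 0xb1, 0x1a, 0xd4, 0x00, 0x01, 0x36, 0x7d]
t1 = [0x00, 0xd4, 0x01, 0x1a, 0x36, 0xb1, 0x7d, 0x5a]
t2 = [0xd4, 0x7d, 0xb1, 0x36, 0xb1, 0x5a, 0xb1, 0xd4]

RES = [ 0xd4  0x7d  0xb1  0x36  0xb1  0x5a  0xb1  0xd4 ]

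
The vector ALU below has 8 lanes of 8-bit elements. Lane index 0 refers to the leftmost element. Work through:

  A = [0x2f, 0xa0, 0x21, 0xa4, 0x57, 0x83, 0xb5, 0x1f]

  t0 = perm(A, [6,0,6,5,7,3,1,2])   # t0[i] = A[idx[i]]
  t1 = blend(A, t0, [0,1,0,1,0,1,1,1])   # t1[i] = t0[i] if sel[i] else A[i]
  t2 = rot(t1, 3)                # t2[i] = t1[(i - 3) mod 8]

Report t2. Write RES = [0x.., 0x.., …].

t0 = [0xb5, 0x2f, 0xb5, 0x83, 0x1f, 0xa4, 0xa0, 0x21]
t1 = [0x2f, 0x2f, 0x21, 0x83, 0x57, 0xa4, 0xa0, 0x21]
t2 = [0xa4, 0xa0, 0x21, 0x2f, 0x2f, 0x21, 0x83, 0x57]

RES = [ 0xa4  0xa0  0x21  0x2f  0x2f  0x21  0x83  0x57 ]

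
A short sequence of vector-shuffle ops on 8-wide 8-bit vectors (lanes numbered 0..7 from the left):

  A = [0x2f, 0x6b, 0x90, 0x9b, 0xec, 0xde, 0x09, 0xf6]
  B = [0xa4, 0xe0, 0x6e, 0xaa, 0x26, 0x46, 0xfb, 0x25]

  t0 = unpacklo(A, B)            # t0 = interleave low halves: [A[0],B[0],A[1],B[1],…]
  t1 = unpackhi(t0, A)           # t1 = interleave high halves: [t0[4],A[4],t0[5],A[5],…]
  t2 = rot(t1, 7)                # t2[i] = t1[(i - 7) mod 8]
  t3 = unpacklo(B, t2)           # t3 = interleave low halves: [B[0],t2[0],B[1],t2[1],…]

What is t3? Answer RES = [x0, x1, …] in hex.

t0 = [0x2f, 0xa4, 0x6b, 0xe0, 0x90, 0x6e, 0x9b, 0xaa]
t1 = [0x90, 0xec, 0x6e, 0xde, 0x9b, 0x09, 0xaa, 0xf6]
t2 = [0xec, 0x6e, 0xde, 0x9b, 0x09, 0xaa, 0xf6, 0x90]
t3 = [0xa4, 0xec, 0xe0, 0x6e, 0x6e, 0xde, 0xaa, 0x9b]

RES = [ 0xa4  0xec  0xe0  0x6e  0x6e  0xde  0xaa  0x9b ]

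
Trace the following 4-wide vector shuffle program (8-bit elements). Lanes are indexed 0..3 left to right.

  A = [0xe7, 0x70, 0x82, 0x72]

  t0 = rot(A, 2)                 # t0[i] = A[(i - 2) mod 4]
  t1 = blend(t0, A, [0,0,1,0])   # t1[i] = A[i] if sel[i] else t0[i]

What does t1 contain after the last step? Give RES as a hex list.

RES = [ 0x82  0x72  0x82  0x70 ]

  t0: 82 72 e7 70
  t1: 82 72 82 70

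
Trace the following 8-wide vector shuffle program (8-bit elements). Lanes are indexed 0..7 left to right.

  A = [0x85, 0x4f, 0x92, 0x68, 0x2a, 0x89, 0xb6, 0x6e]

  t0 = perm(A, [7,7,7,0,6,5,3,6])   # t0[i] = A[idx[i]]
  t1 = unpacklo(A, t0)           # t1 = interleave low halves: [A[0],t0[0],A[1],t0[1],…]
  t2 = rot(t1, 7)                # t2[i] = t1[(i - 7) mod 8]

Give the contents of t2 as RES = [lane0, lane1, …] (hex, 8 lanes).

t0 = [0x6e, 0x6e, 0x6e, 0x85, 0xb6, 0x89, 0x68, 0xb6]
t1 = [0x85, 0x6e, 0x4f, 0x6e, 0x92, 0x6e, 0x68, 0x85]
t2 = [0x6e, 0x4f, 0x6e, 0x92, 0x6e, 0x68, 0x85, 0x85]

RES = [ 0x6e  0x4f  0x6e  0x92  0x6e  0x68  0x85  0x85 ]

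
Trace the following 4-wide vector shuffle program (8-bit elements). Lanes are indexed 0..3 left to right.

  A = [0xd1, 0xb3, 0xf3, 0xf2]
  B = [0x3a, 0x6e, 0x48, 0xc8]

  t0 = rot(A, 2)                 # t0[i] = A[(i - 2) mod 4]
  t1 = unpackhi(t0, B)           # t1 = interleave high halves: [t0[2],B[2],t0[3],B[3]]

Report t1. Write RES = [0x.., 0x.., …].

RES = [0xd1, 0x48, 0xb3, 0xc8]

t0 = [0xf3, 0xf2, 0xd1, 0xb3]
t1 = [0xd1, 0x48, 0xb3, 0xc8]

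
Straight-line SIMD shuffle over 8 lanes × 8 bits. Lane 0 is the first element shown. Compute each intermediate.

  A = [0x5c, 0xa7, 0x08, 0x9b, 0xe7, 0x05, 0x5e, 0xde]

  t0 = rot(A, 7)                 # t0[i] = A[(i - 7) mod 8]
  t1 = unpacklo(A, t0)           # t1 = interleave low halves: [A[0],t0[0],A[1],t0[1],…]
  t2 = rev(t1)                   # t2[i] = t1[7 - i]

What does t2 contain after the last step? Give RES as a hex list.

  t0: a7 08 9b e7 05 5e de 5c
  t1: 5c a7 a7 08 08 9b 9b e7
  t2: e7 9b 9b 08 08 a7 a7 5c

RES = [ 0xe7  0x9b  0x9b  0x08  0x08  0xa7  0xa7  0x5c ]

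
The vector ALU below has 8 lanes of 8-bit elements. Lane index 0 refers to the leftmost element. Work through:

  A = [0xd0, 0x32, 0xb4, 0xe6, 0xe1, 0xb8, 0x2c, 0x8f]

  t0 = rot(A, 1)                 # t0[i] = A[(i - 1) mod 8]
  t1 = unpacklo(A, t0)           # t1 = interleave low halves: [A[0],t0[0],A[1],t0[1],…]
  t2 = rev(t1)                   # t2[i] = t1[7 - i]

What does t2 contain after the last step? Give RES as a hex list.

RES = [0xb4, 0xe6, 0x32, 0xb4, 0xd0, 0x32, 0x8f, 0xd0]

t0 = [0x8f, 0xd0, 0x32, 0xb4, 0xe6, 0xe1, 0xb8, 0x2c]
t1 = [0xd0, 0x8f, 0x32, 0xd0, 0xb4, 0x32, 0xe6, 0xb4]
t2 = [0xb4, 0xe6, 0x32, 0xb4, 0xd0, 0x32, 0x8f, 0xd0]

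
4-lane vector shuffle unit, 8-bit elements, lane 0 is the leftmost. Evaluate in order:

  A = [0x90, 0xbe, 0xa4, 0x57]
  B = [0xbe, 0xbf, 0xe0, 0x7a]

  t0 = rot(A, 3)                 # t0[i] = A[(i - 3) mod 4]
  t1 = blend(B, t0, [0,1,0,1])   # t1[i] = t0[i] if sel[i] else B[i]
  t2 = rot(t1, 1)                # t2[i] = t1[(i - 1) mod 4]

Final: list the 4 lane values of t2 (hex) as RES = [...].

  t0: be a4 57 90
  t1: be a4 e0 90
  t2: 90 be a4 e0

RES = [ 0x90  0xbe  0xa4  0xe0 ]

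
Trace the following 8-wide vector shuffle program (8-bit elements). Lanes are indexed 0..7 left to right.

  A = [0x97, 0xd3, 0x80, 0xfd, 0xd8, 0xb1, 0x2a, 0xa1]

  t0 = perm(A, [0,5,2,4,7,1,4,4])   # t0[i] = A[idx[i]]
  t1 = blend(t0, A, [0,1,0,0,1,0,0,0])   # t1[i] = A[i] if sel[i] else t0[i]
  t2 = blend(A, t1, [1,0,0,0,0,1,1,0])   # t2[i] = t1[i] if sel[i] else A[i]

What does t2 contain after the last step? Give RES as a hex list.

RES = [ 0x97  0xd3  0x80  0xfd  0xd8  0xd3  0xd8  0xa1 ]

t0 = [0x97, 0xb1, 0x80, 0xd8, 0xa1, 0xd3, 0xd8, 0xd8]
t1 = [0x97, 0xd3, 0x80, 0xd8, 0xd8, 0xd3, 0xd8, 0xd8]
t2 = [0x97, 0xd3, 0x80, 0xfd, 0xd8, 0xd3, 0xd8, 0xa1]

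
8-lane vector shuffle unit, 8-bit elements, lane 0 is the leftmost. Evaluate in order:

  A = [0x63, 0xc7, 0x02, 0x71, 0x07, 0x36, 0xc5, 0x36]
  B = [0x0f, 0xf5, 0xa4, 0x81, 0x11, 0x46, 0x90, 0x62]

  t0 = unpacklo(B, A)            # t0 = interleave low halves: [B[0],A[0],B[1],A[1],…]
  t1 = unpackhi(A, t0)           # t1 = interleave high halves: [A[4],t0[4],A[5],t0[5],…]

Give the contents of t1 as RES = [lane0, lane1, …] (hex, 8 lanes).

RES = [ 0x07  0xa4  0x36  0x02  0xc5  0x81  0x36  0x71 ]

t0 = [0x0f, 0x63, 0xf5, 0xc7, 0xa4, 0x02, 0x81, 0x71]
t1 = [0x07, 0xa4, 0x36, 0x02, 0xc5, 0x81, 0x36, 0x71]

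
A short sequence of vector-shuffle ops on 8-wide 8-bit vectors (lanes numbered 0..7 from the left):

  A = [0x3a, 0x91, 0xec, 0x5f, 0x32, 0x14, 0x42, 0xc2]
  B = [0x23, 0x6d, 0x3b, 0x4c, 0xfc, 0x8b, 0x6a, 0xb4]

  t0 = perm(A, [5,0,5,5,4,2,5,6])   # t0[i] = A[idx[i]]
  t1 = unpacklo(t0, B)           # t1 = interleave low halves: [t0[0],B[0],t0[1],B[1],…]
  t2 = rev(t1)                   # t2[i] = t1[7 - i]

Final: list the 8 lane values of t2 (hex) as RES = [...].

→ t0 |14|3a|14|14|32|ec|14|42|
→ t1 |14|23|3a|6d|14|3b|14|4c|
→ t2 |4c|14|3b|14|6d|3a|23|14|

RES = [0x4c, 0x14, 0x3b, 0x14, 0x6d, 0x3a, 0x23, 0x14]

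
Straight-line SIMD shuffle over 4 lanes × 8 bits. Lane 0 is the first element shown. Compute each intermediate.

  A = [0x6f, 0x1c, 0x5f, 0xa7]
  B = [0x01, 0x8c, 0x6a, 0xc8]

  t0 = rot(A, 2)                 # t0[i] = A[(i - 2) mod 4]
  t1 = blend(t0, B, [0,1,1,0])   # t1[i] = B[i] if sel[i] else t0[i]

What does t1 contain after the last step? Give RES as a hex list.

RES = [ 0x5f  0x8c  0x6a  0x1c ]

t0 = [0x5f, 0xa7, 0x6f, 0x1c]
t1 = [0x5f, 0x8c, 0x6a, 0x1c]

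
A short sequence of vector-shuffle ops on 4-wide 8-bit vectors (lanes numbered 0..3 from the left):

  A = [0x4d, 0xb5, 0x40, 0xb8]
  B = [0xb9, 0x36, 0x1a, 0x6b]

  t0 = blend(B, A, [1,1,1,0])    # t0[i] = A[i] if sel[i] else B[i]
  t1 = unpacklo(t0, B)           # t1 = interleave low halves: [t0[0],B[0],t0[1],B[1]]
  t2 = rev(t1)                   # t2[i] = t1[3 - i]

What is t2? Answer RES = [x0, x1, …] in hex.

RES = [ 0x36  0xb5  0xb9  0x4d ]

→ t0 |4d|b5|40|6b|
→ t1 |4d|b9|b5|36|
→ t2 |36|b5|b9|4d|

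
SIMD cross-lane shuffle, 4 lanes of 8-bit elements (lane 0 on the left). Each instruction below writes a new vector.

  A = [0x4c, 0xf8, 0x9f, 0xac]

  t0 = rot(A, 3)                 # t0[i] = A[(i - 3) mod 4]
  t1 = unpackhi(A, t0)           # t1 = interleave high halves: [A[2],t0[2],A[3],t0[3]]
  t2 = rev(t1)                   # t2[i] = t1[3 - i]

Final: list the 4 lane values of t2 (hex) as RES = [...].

  t0: f8 9f ac 4c
  t1: 9f ac ac 4c
  t2: 4c ac ac 9f

RES = [ 0x4c  0xac  0xac  0x9f ]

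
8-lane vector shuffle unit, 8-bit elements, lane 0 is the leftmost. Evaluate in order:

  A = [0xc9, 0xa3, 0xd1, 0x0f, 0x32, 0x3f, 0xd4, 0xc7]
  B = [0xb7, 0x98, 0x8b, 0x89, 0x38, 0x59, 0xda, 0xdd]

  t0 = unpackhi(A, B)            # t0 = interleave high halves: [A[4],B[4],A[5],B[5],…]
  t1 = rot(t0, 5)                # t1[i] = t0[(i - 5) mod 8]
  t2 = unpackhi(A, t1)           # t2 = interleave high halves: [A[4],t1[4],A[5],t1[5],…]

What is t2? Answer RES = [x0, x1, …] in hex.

RES = [0x32, 0xdd, 0x3f, 0x32, 0xd4, 0x38, 0xc7, 0x3f]

→ t0 |32|38|3f|59|d4|da|c7|dd|
→ t1 |59|d4|da|c7|dd|32|38|3f|
→ t2 |32|dd|3f|32|d4|38|c7|3f|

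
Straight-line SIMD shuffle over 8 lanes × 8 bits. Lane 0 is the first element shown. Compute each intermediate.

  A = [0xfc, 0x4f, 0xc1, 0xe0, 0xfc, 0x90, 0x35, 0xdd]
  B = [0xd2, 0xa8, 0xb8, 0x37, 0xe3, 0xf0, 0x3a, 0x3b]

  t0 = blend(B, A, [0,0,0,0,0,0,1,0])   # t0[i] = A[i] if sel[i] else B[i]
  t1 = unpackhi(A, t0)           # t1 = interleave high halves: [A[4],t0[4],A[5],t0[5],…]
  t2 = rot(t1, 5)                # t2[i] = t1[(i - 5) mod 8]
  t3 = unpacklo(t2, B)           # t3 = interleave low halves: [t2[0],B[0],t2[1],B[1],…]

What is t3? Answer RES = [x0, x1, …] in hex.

RES = [ 0xf0  0xd2  0x35  0xa8  0x35  0xb8  0xdd  0x37 ]

→ t0 |d2|a8|b8|37|e3|f0|35|3b|
→ t1 |fc|e3|90|f0|35|35|dd|3b|
→ t2 |f0|35|35|dd|3b|fc|e3|90|
→ t3 |f0|d2|35|a8|35|b8|dd|37|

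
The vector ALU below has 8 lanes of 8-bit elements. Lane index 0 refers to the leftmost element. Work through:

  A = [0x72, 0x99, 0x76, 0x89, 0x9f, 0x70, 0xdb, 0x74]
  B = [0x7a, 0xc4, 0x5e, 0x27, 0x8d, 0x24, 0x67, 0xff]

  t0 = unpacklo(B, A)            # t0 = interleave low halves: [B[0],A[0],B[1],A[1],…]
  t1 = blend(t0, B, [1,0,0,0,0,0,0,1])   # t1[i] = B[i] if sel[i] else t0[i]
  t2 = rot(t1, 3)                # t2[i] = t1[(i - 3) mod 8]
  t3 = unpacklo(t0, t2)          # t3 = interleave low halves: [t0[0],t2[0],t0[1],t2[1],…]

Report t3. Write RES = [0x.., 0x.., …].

  t0: 7a 72 c4 99 5e 76 27 89
  t1: 7a 72 c4 99 5e 76 27 ff
  t2: 76 27 ff 7a 72 c4 99 5e
  t3: 7a 76 72 27 c4 ff 99 7a

RES = [0x7a, 0x76, 0x72, 0x27, 0xc4, 0xff, 0x99, 0x7a]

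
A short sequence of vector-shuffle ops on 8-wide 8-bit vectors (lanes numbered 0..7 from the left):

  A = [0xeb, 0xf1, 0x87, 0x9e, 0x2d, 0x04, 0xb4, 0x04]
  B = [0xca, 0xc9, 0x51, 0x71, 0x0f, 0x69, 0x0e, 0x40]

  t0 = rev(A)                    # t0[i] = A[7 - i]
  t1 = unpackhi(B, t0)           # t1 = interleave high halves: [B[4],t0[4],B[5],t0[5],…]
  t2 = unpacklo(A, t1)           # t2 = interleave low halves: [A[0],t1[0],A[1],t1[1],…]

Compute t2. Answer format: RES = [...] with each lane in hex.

RES = [ 0xeb  0x0f  0xf1  0x9e  0x87  0x69  0x9e  0x87 ]

  t0: 04 b4 04 2d 9e 87 f1 eb
  t1: 0f 9e 69 87 0e f1 40 eb
  t2: eb 0f f1 9e 87 69 9e 87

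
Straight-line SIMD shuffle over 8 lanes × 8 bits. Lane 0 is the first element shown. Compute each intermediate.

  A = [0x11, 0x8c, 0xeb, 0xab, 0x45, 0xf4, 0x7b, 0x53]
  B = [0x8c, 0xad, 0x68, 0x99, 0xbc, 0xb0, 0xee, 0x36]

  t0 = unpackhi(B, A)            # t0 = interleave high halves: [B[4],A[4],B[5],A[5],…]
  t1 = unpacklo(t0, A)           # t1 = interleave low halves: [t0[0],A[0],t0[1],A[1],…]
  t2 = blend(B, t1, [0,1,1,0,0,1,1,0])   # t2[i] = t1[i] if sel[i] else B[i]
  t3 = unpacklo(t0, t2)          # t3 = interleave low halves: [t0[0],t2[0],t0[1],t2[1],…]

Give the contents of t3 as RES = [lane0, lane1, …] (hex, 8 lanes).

→ t0 |bc|45|b0|f4|ee|7b|36|53|
→ t1 |bc|11|45|8c|b0|eb|f4|ab|
→ t2 |8c|11|45|99|bc|eb|f4|36|
→ t3 |bc|8c|45|11|b0|45|f4|99|

RES = [ 0xbc  0x8c  0x45  0x11  0xb0  0x45  0xf4  0x99 ]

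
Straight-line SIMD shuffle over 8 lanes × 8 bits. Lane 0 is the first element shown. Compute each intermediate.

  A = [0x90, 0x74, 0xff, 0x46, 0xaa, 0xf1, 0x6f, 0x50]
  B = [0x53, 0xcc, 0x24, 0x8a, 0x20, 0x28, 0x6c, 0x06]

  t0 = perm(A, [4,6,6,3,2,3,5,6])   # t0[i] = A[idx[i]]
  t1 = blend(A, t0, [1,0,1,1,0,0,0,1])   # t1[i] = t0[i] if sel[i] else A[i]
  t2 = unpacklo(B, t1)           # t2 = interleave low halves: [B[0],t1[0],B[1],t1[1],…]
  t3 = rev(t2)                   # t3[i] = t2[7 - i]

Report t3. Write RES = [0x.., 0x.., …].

t0 = [0xaa, 0x6f, 0x6f, 0x46, 0xff, 0x46, 0xf1, 0x6f]
t1 = [0xaa, 0x74, 0x6f, 0x46, 0xaa, 0xf1, 0x6f, 0x6f]
t2 = [0x53, 0xaa, 0xcc, 0x74, 0x24, 0x6f, 0x8a, 0x46]
t3 = [0x46, 0x8a, 0x6f, 0x24, 0x74, 0xcc, 0xaa, 0x53]

RES = [0x46, 0x8a, 0x6f, 0x24, 0x74, 0xcc, 0xaa, 0x53]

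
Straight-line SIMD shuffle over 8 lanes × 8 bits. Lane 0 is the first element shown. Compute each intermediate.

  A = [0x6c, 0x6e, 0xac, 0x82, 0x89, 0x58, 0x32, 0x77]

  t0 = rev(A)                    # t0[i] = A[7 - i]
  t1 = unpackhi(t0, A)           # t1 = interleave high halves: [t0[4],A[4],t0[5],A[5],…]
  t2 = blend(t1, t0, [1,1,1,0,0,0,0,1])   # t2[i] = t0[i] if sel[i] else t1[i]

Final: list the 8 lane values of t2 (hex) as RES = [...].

  t0: 77 32 58 89 82 ac 6e 6c
  t1: 82 89 ac 58 6e 32 6c 77
  t2: 77 32 58 58 6e 32 6c 6c

RES = [ 0x77  0x32  0x58  0x58  0x6e  0x32  0x6c  0x6c ]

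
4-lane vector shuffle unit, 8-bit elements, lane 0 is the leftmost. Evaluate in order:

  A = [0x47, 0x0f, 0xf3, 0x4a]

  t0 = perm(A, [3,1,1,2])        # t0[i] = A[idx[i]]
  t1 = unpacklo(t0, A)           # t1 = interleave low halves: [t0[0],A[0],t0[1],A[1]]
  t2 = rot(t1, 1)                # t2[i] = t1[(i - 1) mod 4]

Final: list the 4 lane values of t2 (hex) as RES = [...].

→ t0 |4a|0f|0f|f3|
→ t1 |4a|47|0f|0f|
→ t2 |0f|4a|47|0f|

RES = [ 0x0f  0x4a  0x47  0x0f ]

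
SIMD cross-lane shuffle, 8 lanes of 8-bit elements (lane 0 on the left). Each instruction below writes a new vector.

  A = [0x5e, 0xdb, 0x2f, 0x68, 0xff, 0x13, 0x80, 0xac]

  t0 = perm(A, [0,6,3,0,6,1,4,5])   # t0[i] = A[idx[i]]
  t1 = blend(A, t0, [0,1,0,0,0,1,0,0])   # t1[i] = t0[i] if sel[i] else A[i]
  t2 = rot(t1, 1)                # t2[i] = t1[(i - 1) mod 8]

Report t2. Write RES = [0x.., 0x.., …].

RES = [ 0xac  0x5e  0x80  0x2f  0x68  0xff  0xdb  0x80 ]

→ t0 |5e|80|68|5e|80|db|ff|13|
→ t1 |5e|80|2f|68|ff|db|80|ac|
→ t2 |ac|5e|80|2f|68|ff|db|80|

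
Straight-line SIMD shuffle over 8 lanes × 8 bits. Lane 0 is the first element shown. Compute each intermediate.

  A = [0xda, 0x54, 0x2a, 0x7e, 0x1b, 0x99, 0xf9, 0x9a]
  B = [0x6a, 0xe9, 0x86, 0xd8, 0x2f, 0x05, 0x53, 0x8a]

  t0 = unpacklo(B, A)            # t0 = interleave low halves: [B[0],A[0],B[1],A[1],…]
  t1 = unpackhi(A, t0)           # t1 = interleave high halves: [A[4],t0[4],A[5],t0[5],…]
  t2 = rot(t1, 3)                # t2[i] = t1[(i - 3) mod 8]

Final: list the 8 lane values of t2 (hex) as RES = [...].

  t0: 6a da e9 54 86 2a d8 7e
  t1: 1b 86 99 2a f9 d8 9a 7e
  t2: d8 9a 7e 1b 86 99 2a f9

RES = [0xd8, 0x9a, 0x7e, 0x1b, 0x86, 0x99, 0x2a, 0xf9]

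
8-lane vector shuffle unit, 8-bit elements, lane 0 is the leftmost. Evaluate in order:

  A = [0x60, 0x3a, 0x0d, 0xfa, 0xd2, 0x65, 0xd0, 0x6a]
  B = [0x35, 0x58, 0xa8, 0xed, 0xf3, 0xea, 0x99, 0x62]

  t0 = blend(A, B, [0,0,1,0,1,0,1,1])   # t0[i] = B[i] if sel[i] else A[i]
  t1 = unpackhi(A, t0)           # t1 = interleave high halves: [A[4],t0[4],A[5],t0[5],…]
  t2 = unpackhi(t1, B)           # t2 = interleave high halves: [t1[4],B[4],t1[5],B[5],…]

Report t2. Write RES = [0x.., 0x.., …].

→ t0 |60|3a|a8|fa|f3|65|99|62|
→ t1 |d2|f3|65|65|d0|99|6a|62|
→ t2 |d0|f3|99|ea|6a|99|62|62|

RES = [0xd0, 0xf3, 0x99, 0xea, 0x6a, 0x99, 0x62, 0x62]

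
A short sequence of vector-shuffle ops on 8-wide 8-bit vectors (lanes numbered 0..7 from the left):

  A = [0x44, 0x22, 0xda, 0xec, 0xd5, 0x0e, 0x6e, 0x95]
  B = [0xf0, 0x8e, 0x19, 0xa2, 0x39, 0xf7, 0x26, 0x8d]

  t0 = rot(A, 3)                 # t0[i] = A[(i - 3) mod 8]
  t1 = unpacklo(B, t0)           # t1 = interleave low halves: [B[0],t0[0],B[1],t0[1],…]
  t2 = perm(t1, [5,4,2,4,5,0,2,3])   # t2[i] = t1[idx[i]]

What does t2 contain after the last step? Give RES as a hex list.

RES = [0x95, 0x19, 0x8e, 0x19, 0x95, 0xf0, 0x8e, 0x6e]

→ t0 |0e|6e|95|44|22|da|ec|d5|
→ t1 |f0|0e|8e|6e|19|95|a2|44|
→ t2 |95|19|8e|19|95|f0|8e|6e|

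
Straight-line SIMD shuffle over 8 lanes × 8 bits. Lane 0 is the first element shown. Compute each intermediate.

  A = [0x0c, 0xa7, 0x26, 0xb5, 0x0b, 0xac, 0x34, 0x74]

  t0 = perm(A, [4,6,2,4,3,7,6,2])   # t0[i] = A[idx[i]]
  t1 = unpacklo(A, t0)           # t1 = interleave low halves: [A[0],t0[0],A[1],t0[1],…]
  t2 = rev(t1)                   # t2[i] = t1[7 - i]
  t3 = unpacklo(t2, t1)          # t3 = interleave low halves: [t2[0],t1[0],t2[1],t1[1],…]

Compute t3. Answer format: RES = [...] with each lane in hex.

RES = [0x0b, 0x0c, 0xb5, 0x0b, 0x26, 0xa7, 0x26, 0x34]

t0 = [0x0b, 0x34, 0x26, 0x0b, 0xb5, 0x74, 0x34, 0x26]
t1 = [0x0c, 0x0b, 0xa7, 0x34, 0x26, 0x26, 0xb5, 0x0b]
t2 = [0x0b, 0xb5, 0x26, 0x26, 0x34, 0xa7, 0x0b, 0x0c]
t3 = [0x0b, 0x0c, 0xb5, 0x0b, 0x26, 0xa7, 0x26, 0x34]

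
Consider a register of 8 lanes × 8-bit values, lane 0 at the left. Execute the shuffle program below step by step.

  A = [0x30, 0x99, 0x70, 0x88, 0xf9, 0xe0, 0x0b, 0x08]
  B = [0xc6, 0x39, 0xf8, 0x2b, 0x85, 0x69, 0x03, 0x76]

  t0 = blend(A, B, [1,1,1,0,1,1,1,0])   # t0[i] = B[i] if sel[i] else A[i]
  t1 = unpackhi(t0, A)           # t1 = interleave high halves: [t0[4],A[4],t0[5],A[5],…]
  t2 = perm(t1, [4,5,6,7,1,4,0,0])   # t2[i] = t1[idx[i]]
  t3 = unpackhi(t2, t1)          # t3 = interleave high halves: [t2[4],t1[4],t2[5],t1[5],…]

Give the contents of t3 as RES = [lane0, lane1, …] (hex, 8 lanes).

RES = [0xf9, 0x03, 0x03, 0x0b, 0x85, 0x08, 0x85, 0x08]

→ t0 |c6|39|f8|88|85|69|03|08|
→ t1 |85|f9|69|e0|03|0b|08|08|
→ t2 |03|0b|08|08|f9|03|85|85|
→ t3 |f9|03|03|0b|85|08|85|08|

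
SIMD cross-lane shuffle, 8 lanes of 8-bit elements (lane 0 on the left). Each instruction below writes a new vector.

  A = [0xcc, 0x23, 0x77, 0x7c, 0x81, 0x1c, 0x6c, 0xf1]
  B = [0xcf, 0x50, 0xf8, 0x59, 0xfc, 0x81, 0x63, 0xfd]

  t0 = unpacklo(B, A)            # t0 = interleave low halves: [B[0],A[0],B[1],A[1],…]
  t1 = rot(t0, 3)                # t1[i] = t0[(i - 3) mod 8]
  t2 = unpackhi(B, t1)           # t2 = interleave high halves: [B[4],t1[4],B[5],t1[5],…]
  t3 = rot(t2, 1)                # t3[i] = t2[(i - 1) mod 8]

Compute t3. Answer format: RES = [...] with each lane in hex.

RES = [0xf8, 0xfc, 0xcc, 0x81, 0x50, 0x63, 0x23, 0xfd]

t0 = [0xcf, 0xcc, 0x50, 0x23, 0xf8, 0x77, 0x59, 0x7c]
t1 = [0x77, 0x59, 0x7c, 0xcf, 0xcc, 0x50, 0x23, 0xf8]
t2 = [0xfc, 0xcc, 0x81, 0x50, 0x63, 0x23, 0xfd, 0xf8]
t3 = [0xf8, 0xfc, 0xcc, 0x81, 0x50, 0x63, 0x23, 0xfd]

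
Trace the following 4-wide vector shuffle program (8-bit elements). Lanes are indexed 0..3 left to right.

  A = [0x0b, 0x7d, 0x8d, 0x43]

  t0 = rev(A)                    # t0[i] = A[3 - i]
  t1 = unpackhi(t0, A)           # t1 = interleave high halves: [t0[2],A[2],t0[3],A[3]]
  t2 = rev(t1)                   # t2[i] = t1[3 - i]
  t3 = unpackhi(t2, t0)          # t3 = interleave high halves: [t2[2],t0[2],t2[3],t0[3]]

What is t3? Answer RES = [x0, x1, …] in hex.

t0 = [0x43, 0x8d, 0x7d, 0x0b]
t1 = [0x7d, 0x8d, 0x0b, 0x43]
t2 = [0x43, 0x0b, 0x8d, 0x7d]
t3 = [0x8d, 0x7d, 0x7d, 0x0b]

RES = [0x8d, 0x7d, 0x7d, 0x0b]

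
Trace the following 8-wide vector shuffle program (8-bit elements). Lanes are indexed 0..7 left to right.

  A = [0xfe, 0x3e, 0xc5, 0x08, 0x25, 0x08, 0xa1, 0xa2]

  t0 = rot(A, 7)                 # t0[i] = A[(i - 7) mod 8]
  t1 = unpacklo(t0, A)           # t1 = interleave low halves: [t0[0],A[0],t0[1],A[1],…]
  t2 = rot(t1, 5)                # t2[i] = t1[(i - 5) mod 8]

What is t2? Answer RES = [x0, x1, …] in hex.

RES = [ 0x3e  0x08  0xc5  0x25  0x08  0x3e  0xfe  0xc5 ]

t0 = [0x3e, 0xc5, 0x08, 0x25, 0x08, 0xa1, 0xa2, 0xfe]
t1 = [0x3e, 0xfe, 0xc5, 0x3e, 0x08, 0xc5, 0x25, 0x08]
t2 = [0x3e, 0x08, 0xc5, 0x25, 0x08, 0x3e, 0xfe, 0xc5]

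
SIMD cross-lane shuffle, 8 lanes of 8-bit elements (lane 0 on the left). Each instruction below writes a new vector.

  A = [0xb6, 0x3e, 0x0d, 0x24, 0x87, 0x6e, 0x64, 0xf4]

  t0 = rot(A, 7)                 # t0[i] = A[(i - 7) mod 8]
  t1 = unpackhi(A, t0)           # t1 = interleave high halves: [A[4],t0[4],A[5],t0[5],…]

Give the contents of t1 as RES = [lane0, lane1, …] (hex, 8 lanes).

t0 = [0x3e, 0x0d, 0x24, 0x87, 0x6e, 0x64, 0xf4, 0xb6]
t1 = [0x87, 0x6e, 0x6e, 0x64, 0x64, 0xf4, 0xf4, 0xb6]

RES = [0x87, 0x6e, 0x6e, 0x64, 0x64, 0xf4, 0xf4, 0xb6]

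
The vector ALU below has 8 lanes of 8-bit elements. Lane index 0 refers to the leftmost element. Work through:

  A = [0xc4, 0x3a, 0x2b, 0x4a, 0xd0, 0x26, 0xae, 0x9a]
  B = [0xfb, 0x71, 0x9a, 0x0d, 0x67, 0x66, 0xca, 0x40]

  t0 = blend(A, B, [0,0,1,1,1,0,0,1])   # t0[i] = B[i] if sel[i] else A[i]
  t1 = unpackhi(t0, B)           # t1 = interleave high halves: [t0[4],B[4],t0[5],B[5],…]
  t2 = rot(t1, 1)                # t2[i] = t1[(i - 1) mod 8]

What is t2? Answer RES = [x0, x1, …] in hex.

t0 = [0xc4, 0x3a, 0x9a, 0x0d, 0x67, 0x26, 0xae, 0x40]
t1 = [0x67, 0x67, 0x26, 0x66, 0xae, 0xca, 0x40, 0x40]
t2 = [0x40, 0x67, 0x67, 0x26, 0x66, 0xae, 0xca, 0x40]

RES = [ 0x40  0x67  0x67  0x26  0x66  0xae  0xca  0x40 ]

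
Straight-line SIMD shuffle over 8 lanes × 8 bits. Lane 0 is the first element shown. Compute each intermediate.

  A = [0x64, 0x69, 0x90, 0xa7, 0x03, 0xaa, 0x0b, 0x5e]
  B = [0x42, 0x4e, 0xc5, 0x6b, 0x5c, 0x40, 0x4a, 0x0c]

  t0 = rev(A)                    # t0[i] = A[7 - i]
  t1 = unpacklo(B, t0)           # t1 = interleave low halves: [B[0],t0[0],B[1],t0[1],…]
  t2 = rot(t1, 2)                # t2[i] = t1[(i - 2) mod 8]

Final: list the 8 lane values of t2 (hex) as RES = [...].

→ t0 |5e|0b|aa|03|a7|90|69|64|
→ t1 |42|5e|4e|0b|c5|aa|6b|03|
→ t2 |6b|03|42|5e|4e|0b|c5|aa|

RES = [0x6b, 0x03, 0x42, 0x5e, 0x4e, 0x0b, 0xc5, 0xaa]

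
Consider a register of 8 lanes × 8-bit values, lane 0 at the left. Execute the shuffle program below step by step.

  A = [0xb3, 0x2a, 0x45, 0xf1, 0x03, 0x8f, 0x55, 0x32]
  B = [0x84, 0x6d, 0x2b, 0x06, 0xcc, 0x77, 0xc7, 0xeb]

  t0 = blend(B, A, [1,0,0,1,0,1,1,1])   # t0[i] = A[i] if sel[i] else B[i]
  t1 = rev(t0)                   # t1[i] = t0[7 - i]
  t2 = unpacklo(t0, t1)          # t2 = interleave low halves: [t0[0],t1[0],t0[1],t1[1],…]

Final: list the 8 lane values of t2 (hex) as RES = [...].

t0 = [0xb3, 0x6d, 0x2b, 0xf1, 0xcc, 0x8f, 0x55, 0x32]
t1 = [0x32, 0x55, 0x8f, 0xcc, 0xf1, 0x2b, 0x6d, 0xb3]
t2 = [0xb3, 0x32, 0x6d, 0x55, 0x2b, 0x8f, 0xf1, 0xcc]

RES = [0xb3, 0x32, 0x6d, 0x55, 0x2b, 0x8f, 0xf1, 0xcc]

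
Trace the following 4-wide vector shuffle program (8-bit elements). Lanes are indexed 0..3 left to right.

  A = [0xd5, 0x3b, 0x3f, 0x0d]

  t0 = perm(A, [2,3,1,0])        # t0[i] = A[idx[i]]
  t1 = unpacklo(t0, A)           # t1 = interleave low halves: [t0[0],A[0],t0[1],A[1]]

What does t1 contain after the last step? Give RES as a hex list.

RES = [ 0x3f  0xd5  0x0d  0x3b ]

→ t0 |3f|0d|3b|d5|
→ t1 |3f|d5|0d|3b|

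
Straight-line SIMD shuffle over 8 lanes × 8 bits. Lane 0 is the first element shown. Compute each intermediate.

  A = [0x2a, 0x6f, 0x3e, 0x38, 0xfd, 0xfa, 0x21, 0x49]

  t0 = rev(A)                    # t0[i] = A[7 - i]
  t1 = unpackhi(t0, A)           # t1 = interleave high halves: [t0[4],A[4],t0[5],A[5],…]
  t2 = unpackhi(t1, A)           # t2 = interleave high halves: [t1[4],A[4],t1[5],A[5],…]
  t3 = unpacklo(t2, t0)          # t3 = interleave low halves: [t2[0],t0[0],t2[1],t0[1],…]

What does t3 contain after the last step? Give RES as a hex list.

t0 = [0x49, 0x21, 0xfa, 0xfd, 0x38, 0x3e, 0x6f, 0x2a]
t1 = [0x38, 0xfd, 0x3e, 0xfa, 0x6f, 0x21, 0x2a, 0x49]
t2 = [0x6f, 0xfd, 0x21, 0xfa, 0x2a, 0x21, 0x49, 0x49]
t3 = [0x6f, 0x49, 0xfd, 0x21, 0x21, 0xfa, 0xfa, 0xfd]

RES = [ 0x6f  0x49  0xfd  0x21  0x21  0xfa  0xfa  0xfd ]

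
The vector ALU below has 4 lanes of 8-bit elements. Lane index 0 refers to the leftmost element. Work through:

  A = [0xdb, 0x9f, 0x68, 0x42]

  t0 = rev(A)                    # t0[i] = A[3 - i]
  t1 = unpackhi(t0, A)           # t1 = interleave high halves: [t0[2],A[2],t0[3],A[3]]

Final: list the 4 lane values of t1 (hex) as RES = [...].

RES = [0x9f, 0x68, 0xdb, 0x42]

→ t0 |42|68|9f|db|
→ t1 |9f|68|db|42|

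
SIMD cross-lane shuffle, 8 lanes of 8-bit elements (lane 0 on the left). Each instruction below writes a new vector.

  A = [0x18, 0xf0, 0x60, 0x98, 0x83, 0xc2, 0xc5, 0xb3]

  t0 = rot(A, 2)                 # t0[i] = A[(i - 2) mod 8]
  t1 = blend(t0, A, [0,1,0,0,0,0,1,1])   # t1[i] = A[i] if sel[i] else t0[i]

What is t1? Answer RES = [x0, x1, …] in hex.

  t0: c5 b3 18 f0 60 98 83 c2
  t1: c5 f0 18 f0 60 98 c5 b3

RES = [ 0xc5  0xf0  0x18  0xf0  0x60  0x98  0xc5  0xb3 ]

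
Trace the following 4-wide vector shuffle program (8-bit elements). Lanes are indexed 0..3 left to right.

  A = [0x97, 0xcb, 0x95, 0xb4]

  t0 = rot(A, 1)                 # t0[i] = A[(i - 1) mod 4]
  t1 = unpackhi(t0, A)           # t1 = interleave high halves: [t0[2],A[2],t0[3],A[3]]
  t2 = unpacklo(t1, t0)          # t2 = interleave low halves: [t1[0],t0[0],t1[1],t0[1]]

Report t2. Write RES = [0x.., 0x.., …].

RES = [0xcb, 0xb4, 0x95, 0x97]

→ t0 |b4|97|cb|95|
→ t1 |cb|95|95|b4|
→ t2 |cb|b4|95|97|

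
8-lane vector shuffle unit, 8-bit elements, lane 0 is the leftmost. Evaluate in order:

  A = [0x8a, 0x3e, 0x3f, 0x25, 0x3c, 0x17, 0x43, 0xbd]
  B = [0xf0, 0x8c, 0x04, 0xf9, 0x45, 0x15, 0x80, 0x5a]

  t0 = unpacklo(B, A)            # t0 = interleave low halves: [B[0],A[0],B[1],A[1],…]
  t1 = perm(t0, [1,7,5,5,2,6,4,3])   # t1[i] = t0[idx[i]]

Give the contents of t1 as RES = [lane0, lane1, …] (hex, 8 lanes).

RES = [ 0x8a  0x25  0x3f  0x3f  0x8c  0xf9  0x04  0x3e ]

→ t0 |f0|8a|8c|3e|04|3f|f9|25|
→ t1 |8a|25|3f|3f|8c|f9|04|3e|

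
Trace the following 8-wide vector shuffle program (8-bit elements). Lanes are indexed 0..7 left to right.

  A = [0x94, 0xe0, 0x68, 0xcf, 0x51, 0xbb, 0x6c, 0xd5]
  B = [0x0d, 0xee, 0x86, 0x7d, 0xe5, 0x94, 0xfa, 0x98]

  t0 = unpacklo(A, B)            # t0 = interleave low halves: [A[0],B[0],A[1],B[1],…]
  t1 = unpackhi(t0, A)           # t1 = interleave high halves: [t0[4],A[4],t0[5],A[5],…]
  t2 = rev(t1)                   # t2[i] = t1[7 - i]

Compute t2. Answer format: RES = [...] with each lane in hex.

RES = [ 0xd5  0x7d  0x6c  0xcf  0xbb  0x86  0x51  0x68 ]

  t0: 94 0d e0 ee 68 86 cf 7d
  t1: 68 51 86 bb cf 6c 7d d5
  t2: d5 7d 6c cf bb 86 51 68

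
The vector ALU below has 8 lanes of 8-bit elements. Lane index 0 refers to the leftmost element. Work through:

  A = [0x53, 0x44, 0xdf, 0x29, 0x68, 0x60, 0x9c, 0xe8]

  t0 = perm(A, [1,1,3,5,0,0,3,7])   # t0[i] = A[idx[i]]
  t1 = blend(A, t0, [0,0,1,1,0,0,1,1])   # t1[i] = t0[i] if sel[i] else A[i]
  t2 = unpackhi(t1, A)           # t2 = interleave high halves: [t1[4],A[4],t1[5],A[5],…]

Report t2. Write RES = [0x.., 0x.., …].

t0 = [0x44, 0x44, 0x29, 0x60, 0x53, 0x53, 0x29, 0xe8]
t1 = [0x53, 0x44, 0x29, 0x60, 0x68, 0x60, 0x29, 0xe8]
t2 = [0x68, 0x68, 0x60, 0x60, 0x29, 0x9c, 0xe8, 0xe8]

RES = [0x68, 0x68, 0x60, 0x60, 0x29, 0x9c, 0xe8, 0xe8]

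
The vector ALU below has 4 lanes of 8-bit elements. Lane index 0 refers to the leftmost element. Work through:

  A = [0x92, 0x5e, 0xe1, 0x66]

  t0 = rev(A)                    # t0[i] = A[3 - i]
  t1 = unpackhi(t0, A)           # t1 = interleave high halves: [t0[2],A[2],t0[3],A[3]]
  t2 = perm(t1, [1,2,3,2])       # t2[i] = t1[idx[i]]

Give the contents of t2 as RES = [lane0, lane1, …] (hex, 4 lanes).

RES = [0xe1, 0x92, 0x66, 0x92]

t0 = [0x66, 0xe1, 0x5e, 0x92]
t1 = [0x5e, 0xe1, 0x92, 0x66]
t2 = [0xe1, 0x92, 0x66, 0x92]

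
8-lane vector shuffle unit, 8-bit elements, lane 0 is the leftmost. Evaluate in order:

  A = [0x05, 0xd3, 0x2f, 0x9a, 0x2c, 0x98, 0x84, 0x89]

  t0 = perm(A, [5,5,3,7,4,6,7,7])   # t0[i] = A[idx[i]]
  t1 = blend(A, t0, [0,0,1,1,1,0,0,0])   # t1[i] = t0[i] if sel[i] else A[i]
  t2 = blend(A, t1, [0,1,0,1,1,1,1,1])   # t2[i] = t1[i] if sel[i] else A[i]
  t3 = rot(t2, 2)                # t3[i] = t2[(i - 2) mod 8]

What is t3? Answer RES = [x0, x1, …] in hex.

RES = [ 0x84  0x89  0x05  0xd3  0x2f  0x89  0x2c  0x98 ]

t0 = [0x98, 0x98, 0x9a, 0x89, 0x2c, 0x84, 0x89, 0x89]
t1 = [0x05, 0xd3, 0x9a, 0x89, 0x2c, 0x98, 0x84, 0x89]
t2 = [0x05, 0xd3, 0x2f, 0x89, 0x2c, 0x98, 0x84, 0x89]
t3 = [0x84, 0x89, 0x05, 0xd3, 0x2f, 0x89, 0x2c, 0x98]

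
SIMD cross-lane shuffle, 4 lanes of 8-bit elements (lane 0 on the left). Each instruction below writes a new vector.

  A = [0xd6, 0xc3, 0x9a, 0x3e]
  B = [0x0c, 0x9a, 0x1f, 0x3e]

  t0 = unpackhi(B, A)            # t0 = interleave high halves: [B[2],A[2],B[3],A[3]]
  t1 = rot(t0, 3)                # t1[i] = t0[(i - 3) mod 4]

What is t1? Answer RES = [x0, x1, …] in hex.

  t0: 1f 9a 3e 3e
  t1: 9a 3e 3e 1f

RES = [0x9a, 0x3e, 0x3e, 0x1f]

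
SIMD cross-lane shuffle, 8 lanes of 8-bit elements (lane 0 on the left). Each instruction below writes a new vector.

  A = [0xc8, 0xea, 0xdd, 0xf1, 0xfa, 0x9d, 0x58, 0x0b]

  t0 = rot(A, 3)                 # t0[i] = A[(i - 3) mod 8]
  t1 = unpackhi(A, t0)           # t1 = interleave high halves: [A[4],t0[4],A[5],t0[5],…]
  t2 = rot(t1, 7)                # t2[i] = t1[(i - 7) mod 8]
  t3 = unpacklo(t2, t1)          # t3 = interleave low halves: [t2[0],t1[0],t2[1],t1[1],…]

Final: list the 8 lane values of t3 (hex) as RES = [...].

RES = [ 0xea  0xfa  0x9d  0xea  0xdd  0x9d  0x58  0xdd ]

  t0: 9d 58 0b c8 ea dd f1 fa
  t1: fa ea 9d dd 58 f1 0b fa
  t2: ea 9d dd 58 f1 0b fa fa
  t3: ea fa 9d ea dd 9d 58 dd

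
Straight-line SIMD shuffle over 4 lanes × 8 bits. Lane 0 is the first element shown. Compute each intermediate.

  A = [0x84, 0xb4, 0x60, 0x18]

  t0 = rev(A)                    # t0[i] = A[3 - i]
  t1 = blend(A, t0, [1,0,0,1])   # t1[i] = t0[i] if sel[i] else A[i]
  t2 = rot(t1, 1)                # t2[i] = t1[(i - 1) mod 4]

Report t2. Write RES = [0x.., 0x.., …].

  t0: 18 60 b4 84
  t1: 18 b4 60 84
  t2: 84 18 b4 60

RES = [0x84, 0x18, 0xb4, 0x60]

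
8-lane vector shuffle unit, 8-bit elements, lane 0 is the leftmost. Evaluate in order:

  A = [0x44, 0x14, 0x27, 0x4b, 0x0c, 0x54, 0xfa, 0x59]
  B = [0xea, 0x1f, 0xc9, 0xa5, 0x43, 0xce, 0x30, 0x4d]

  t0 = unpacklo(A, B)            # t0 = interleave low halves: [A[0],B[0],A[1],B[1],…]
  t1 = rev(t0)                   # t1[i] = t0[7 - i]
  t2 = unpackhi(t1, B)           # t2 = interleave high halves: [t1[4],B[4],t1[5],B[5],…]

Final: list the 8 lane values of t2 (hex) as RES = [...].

RES = [0x1f, 0x43, 0x14, 0xce, 0xea, 0x30, 0x44, 0x4d]

  t0: 44 ea 14 1f 27 c9 4b a5
  t1: a5 4b c9 27 1f 14 ea 44
  t2: 1f 43 14 ce ea 30 44 4d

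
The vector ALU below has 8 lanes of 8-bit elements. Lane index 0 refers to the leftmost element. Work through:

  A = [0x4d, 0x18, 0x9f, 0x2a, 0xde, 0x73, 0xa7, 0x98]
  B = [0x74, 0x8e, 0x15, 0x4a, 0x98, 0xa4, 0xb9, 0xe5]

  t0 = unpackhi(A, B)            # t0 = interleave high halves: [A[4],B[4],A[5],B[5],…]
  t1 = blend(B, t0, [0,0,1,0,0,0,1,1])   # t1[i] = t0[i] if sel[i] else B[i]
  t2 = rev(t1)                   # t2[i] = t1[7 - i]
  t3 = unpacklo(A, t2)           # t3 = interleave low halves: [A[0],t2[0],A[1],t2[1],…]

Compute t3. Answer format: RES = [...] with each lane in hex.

RES = [ 0x4d  0xe5  0x18  0x98  0x9f  0xa4  0x2a  0x98 ]

t0 = [0xde, 0x98, 0x73, 0xa4, 0xa7, 0xb9, 0x98, 0xe5]
t1 = [0x74, 0x8e, 0x73, 0x4a, 0x98, 0xa4, 0x98, 0xe5]
t2 = [0xe5, 0x98, 0xa4, 0x98, 0x4a, 0x73, 0x8e, 0x74]
t3 = [0x4d, 0xe5, 0x18, 0x98, 0x9f, 0xa4, 0x2a, 0x98]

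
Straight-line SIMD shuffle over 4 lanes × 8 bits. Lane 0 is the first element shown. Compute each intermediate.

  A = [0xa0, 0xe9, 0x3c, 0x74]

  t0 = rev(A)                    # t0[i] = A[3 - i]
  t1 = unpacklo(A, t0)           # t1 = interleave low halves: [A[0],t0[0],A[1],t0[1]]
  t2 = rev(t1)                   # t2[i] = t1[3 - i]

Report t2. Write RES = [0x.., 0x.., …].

RES = [0x3c, 0xe9, 0x74, 0xa0]

  t0: 74 3c e9 a0
  t1: a0 74 e9 3c
  t2: 3c e9 74 a0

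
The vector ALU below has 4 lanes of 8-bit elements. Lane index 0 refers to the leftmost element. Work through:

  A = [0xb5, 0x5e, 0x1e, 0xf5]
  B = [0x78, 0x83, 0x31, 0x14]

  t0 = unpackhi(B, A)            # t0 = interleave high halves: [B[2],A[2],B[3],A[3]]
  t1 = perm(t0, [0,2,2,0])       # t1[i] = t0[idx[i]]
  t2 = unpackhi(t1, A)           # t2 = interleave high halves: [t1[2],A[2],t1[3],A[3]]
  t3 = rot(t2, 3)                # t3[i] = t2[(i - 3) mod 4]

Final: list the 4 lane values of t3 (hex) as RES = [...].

RES = [0x1e, 0x31, 0xf5, 0x14]

→ t0 |31|1e|14|f5|
→ t1 |31|14|14|31|
→ t2 |14|1e|31|f5|
→ t3 |1e|31|f5|14|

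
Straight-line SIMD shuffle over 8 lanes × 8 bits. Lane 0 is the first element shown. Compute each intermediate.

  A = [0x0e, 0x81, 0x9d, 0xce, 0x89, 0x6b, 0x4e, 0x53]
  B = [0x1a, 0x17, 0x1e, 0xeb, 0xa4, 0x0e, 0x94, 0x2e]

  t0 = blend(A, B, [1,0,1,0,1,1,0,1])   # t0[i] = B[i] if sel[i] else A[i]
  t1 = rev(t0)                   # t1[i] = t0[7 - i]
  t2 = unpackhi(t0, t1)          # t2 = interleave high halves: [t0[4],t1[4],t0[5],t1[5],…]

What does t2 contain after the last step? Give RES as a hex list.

RES = [ 0xa4  0xce  0x0e  0x1e  0x4e  0x81  0x2e  0x1a ]

→ t0 |1a|81|1e|ce|a4|0e|4e|2e|
→ t1 |2e|4e|0e|a4|ce|1e|81|1a|
→ t2 |a4|ce|0e|1e|4e|81|2e|1a|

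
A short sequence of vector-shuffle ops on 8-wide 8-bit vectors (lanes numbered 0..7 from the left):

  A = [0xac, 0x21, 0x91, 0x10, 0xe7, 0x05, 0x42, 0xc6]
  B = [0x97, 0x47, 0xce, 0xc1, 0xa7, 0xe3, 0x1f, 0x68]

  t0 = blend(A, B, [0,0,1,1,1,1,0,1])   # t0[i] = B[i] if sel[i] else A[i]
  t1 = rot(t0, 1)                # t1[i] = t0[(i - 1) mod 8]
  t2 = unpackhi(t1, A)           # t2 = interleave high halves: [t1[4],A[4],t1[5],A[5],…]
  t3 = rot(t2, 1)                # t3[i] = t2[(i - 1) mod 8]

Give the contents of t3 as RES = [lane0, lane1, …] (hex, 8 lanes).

→ t0 |ac|21|ce|c1|a7|e3|42|68|
→ t1 |68|ac|21|ce|c1|a7|e3|42|
→ t2 |c1|e7|a7|05|e3|42|42|c6|
→ t3 |c6|c1|e7|a7|05|e3|42|42|

RES = [0xc6, 0xc1, 0xe7, 0xa7, 0x05, 0xe3, 0x42, 0x42]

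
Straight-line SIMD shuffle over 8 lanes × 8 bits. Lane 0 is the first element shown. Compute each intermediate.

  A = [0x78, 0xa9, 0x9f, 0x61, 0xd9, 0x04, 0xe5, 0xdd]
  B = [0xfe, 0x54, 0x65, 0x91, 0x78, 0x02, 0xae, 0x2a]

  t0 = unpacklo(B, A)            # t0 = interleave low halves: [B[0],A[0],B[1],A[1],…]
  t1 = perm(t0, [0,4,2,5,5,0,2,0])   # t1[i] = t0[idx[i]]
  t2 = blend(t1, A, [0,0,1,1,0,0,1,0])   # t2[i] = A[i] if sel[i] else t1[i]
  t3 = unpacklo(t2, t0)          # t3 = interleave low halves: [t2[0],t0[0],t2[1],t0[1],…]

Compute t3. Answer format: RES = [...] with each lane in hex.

t0 = [0xfe, 0x78, 0x54, 0xa9, 0x65, 0x9f, 0x91, 0x61]
t1 = [0xfe, 0x65, 0x54, 0x9f, 0x9f, 0xfe, 0x54, 0xfe]
t2 = [0xfe, 0x65, 0x9f, 0x61, 0x9f, 0xfe, 0xe5, 0xfe]
t3 = [0xfe, 0xfe, 0x65, 0x78, 0x9f, 0x54, 0x61, 0xa9]

RES = [ 0xfe  0xfe  0x65  0x78  0x9f  0x54  0x61  0xa9 ]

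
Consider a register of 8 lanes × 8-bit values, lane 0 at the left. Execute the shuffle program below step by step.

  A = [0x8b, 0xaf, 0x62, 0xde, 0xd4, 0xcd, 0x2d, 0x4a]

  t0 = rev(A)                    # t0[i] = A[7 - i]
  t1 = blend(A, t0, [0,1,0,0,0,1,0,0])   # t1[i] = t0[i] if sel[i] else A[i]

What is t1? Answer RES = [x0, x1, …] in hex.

  t0: 4a 2d cd d4 de 62 af 8b
  t1: 8b 2d 62 de d4 62 2d 4a

RES = [0x8b, 0x2d, 0x62, 0xde, 0xd4, 0x62, 0x2d, 0x4a]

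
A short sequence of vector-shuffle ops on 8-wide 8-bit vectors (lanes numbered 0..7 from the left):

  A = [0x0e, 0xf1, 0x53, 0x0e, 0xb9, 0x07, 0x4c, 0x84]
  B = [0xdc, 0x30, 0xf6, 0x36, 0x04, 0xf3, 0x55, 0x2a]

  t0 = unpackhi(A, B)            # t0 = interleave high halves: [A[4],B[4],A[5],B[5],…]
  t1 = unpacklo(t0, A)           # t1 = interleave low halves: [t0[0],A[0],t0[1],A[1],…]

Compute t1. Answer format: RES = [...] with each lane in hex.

t0 = [0xb9, 0x04, 0x07, 0xf3, 0x4c, 0x55, 0x84, 0x2a]
t1 = [0xb9, 0x0e, 0x04, 0xf1, 0x07, 0x53, 0xf3, 0x0e]

RES = [0xb9, 0x0e, 0x04, 0xf1, 0x07, 0x53, 0xf3, 0x0e]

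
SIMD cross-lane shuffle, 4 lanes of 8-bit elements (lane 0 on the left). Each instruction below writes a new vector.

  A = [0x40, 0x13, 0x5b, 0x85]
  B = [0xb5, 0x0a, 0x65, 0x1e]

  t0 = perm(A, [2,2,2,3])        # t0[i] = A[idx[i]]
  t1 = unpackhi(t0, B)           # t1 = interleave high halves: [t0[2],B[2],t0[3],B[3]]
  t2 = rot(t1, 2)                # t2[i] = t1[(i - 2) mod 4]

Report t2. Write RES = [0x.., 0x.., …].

RES = [0x85, 0x1e, 0x5b, 0x65]

  t0: 5b 5b 5b 85
  t1: 5b 65 85 1e
  t2: 85 1e 5b 65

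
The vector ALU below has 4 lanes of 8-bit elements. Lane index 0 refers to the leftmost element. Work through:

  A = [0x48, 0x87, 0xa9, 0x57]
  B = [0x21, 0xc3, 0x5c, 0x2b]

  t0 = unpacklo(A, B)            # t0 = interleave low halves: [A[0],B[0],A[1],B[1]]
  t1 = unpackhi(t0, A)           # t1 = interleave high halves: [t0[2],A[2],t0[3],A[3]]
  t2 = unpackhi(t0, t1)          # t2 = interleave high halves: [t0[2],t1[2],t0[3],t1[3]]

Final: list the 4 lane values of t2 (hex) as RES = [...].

RES = [ 0x87  0xc3  0xc3  0x57 ]

t0 = [0x48, 0x21, 0x87, 0xc3]
t1 = [0x87, 0xa9, 0xc3, 0x57]
t2 = [0x87, 0xc3, 0xc3, 0x57]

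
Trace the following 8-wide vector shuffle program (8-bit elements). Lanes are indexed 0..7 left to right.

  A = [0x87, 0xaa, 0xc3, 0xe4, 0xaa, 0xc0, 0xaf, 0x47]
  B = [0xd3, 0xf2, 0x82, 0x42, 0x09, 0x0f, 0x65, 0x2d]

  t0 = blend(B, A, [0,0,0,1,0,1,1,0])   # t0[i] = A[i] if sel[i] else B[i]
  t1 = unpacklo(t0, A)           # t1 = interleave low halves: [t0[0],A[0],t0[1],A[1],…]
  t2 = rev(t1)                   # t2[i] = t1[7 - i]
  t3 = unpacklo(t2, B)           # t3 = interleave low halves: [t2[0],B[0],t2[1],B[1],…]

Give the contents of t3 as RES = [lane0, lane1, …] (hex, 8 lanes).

→ t0 |d3|f2|82|e4|09|c0|af|2d|
→ t1 |d3|87|f2|aa|82|c3|e4|e4|
→ t2 |e4|e4|c3|82|aa|f2|87|d3|
→ t3 |e4|d3|e4|f2|c3|82|82|42|

RES = [0xe4, 0xd3, 0xe4, 0xf2, 0xc3, 0x82, 0x82, 0x42]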